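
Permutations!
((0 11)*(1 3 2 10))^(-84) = (11)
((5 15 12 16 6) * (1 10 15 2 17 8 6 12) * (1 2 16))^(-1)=(1 12 16 5 6 8 17 2 15 10)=((1 10 15 2 17 8 6 5 16 12))^(-1)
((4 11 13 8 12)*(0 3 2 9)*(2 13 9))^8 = (13) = ((0 3 13 8 12 4 11 9))^8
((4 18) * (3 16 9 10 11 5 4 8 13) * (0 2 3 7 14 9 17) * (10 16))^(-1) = ((0 2 3 10 11 5 4 18 8 13 7 14 9 16 17))^(-1) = (0 17 16 9 14 7 13 8 18 4 5 11 10 3 2)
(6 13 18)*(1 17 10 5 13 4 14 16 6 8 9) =(1 17 10 5 13 18 8 9)(4 14 16 6) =[0, 17, 2, 3, 14, 13, 4, 7, 9, 1, 5, 11, 12, 18, 16, 15, 6, 10, 8]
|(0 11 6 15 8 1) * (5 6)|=7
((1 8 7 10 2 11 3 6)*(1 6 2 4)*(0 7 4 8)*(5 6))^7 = ((0 7 10 8 4 1)(2 11 3)(5 6))^7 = (0 7 10 8 4 1)(2 11 3)(5 6)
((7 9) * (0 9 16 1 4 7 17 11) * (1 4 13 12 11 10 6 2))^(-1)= ((0 9 17 10 6 2 1 13 12 11)(4 7 16))^(-1)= (0 11 12 13 1 2 6 10 17 9)(4 16 7)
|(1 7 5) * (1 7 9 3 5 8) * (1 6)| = |(1 9 3 5 7 8 6)| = 7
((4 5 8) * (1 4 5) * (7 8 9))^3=(1 4)(5 8 7 9)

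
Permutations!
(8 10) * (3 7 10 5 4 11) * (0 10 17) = (0 10 8 5 4 11 3 7 17) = [10, 1, 2, 7, 11, 4, 6, 17, 5, 9, 8, 3, 12, 13, 14, 15, 16, 0]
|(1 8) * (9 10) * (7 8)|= |(1 7 8)(9 10)|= 6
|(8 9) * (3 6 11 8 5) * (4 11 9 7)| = 4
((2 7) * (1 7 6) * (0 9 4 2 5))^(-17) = ((0 9 4 2 6 1 7 5))^(-17) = (0 5 7 1 6 2 4 9)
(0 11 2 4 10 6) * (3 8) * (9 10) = (0 11 2 4 9 10 6)(3 8) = [11, 1, 4, 8, 9, 5, 0, 7, 3, 10, 6, 2]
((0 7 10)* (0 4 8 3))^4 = (0 8 10)(3 4 7)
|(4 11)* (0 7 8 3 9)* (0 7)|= 4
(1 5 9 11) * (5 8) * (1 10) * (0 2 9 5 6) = (0 2 9 11 10 1 8 6) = [2, 8, 9, 3, 4, 5, 0, 7, 6, 11, 1, 10]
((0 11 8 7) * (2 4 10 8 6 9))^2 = (0 6 2 10 7 11 9 4 8) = ((0 11 6 9 2 4 10 8 7))^2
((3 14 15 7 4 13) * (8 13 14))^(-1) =(3 13 8)(4 7 15 14)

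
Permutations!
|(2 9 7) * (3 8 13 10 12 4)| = |(2 9 7)(3 8 13 10 12 4)| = 6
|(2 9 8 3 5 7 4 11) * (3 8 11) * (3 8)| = |(2 9 11)(3 5 7 4 8)| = 15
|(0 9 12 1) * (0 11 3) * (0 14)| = |(0 9 12 1 11 3 14)| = 7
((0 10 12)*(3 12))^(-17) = (0 12 3 10)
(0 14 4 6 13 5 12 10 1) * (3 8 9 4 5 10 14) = [3, 0, 2, 8, 6, 12, 13, 7, 9, 4, 1, 11, 14, 10, 5] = (0 3 8 9 4 6 13 10 1)(5 12 14)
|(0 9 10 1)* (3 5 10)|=6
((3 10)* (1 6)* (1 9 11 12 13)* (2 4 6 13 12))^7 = (1 13)(2 6 11 4 9)(3 10)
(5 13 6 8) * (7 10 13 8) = (5 8)(6 7 10 13) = [0, 1, 2, 3, 4, 8, 7, 10, 5, 9, 13, 11, 12, 6]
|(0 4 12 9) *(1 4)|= 5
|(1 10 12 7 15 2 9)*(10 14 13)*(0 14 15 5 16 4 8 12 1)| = 24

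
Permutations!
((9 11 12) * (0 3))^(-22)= (9 12 11)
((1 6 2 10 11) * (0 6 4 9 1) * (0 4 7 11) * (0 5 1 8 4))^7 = (0 11 7 1 5 10 2 6)(4 9 8)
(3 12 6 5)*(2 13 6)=[0, 1, 13, 12, 4, 3, 5, 7, 8, 9, 10, 11, 2, 6]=(2 13 6 5 3 12)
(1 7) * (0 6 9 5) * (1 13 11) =(0 6 9 5)(1 7 13 11) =[6, 7, 2, 3, 4, 0, 9, 13, 8, 5, 10, 1, 12, 11]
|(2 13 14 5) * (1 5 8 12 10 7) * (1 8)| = |(1 5 2 13 14)(7 8 12 10)| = 20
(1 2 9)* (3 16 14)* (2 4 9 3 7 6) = [0, 4, 3, 16, 9, 5, 2, 6, 8, 1, 10, 11, 12, 13, 7, 15, 14] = (1 4 9)(2 3 16 14 7 6)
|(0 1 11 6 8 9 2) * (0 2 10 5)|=|(0 1 11 6 8 9 10 5)|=8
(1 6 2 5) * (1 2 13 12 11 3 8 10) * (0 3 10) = (0 3 8)(1 6 13 12 11 10)(2 5) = [3, 6, 5, 8, 4, 2, 13, 7, 0, 9, 1, 10, 11, 12]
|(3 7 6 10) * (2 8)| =|(2 8)(3 7 6 10)| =4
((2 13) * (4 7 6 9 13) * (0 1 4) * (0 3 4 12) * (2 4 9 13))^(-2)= ((0 1 12)(2 3 9)(4 7 6 13))^(-2)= (0 1 12)(2 3 9)(4 6)(7 13)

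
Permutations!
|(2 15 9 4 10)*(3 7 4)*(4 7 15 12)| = |(2 12 4 10)(3 15 9)| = 12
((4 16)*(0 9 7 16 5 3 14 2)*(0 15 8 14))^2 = (0 7 4 3 9 16 5)(2 8)(14 15)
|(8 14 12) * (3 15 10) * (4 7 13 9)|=12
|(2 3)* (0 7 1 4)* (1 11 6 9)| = 14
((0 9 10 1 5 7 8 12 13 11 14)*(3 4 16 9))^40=(0 11 12 7 1 9 4)(3 14 13 8 5 10 16)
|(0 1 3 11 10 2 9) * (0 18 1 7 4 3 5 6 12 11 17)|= |(0 7 4 3 17)(1 5 6 12 11 10 2 9 18)|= 45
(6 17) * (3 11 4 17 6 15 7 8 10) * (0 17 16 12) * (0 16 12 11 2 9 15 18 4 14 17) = (2 9 15 7 8 10 3)(4 12 16 11 14 17 18) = [0, 1, 9, 2, 12, 5, 6, 8, 10, 15, 3, 14, 16, 13, 17, 7, 11, 18, 4]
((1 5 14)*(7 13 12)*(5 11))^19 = ((1 11 5 14)(7 13 12))^19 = (1 14 5 11)(7 13 12)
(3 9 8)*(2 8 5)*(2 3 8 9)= [0, 1, 9, 2, 4, 3, 6, 7, 8, 5]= (2 9 5 3)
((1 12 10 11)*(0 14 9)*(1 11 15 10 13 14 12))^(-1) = ((0 12 13 14 9)(10 15))^(-1) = (0 9 14 13 12)(10 15)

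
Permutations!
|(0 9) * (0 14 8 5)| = |(0 9 14 8 5)| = 5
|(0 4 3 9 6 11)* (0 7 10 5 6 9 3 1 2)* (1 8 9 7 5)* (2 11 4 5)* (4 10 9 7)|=|(0 5 6 10 1 11 2)(4 8 7 9)|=28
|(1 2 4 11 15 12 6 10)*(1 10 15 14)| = |(1 2 4 11 14)(6 15 12)| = 15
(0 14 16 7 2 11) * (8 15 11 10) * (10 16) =(0 14 10 8 15 11)(2 16 7) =[14, 1, 16, 3, 4, 5, 6, 2, 15, 9, 8, 0, 12, 13, 10, 11, 7]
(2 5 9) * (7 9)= (2 5 7 9)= [0, 1, 5, 3, 4, 7, 6, 9, 8, 2]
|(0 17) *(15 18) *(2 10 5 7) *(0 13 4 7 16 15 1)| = 12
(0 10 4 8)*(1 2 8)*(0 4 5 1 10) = (1 2 8 4 10 5) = [0, 2, 8, 3, 10, 1, 6, 7, 4, 9, 5]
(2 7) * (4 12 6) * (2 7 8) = (2 8)(4 12 6) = [0, 1, 8, 3, 12, 5, 4, 7, 2, 9, 10, 11, 6]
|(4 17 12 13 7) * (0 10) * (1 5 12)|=|(0 10)(1 5 12 13 7 4 17)|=14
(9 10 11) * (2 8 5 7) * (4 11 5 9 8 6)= (2 6 4 11 8 9 10 5 7)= [0, 1, 6, 3, 11, 7, 4, 2, 9, 10, 5, 8]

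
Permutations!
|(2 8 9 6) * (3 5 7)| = 12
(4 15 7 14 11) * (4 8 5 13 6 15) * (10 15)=(5 13 6 10 15 7 14 11 8)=[0, 1, 2, 3, 4, 13, 10, 14, 5, 9, 15, 8, 12, 6, 11, 7]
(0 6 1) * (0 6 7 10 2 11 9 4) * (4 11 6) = (0 7 10 2 6 1 4)(9 11) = [7, 4, 6, 3, 0, 5, 1, 10, 8, 11, 2, 9]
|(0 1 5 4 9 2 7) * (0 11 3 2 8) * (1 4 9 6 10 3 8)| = 9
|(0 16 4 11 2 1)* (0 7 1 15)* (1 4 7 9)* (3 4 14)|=18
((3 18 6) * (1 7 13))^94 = (1 7 13)(3 18 6)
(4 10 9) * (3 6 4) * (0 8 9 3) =(0 8 9)(3 6 4 10) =[8, 1, 2, 6, 10, 5, 4, 7, 9, 0, 3]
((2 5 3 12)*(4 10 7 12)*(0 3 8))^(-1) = ((0 3 4 10 7 12 2 5 8))^(-1) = (0 8 5 2 12 7 10 4 3)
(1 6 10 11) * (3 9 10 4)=[0, 6, 2, 9, 3, 5, 4, 7, 8, 10, 11, 1]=(1 6 4 3 9 10 11)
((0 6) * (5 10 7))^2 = (5 7 10)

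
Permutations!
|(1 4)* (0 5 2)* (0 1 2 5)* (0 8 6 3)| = 12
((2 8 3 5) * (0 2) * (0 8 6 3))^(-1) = ((0 2 6 3 5 8))^(-1) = (0 8 5 3 6 2)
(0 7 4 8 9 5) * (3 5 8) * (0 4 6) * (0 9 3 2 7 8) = [8, 1, 7, 5, 2, 4, 9, 6, 3, 0] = (0 8 3 5 4 2 7 6 9)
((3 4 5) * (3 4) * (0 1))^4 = ((0 1)(4 5))^4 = (5)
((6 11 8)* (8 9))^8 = (11)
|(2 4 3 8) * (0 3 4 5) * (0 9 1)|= |(0 3 8 2 5 9 1)|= 7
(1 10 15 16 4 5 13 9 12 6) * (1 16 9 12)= [0, 10, 2, 3, 5, 13, 16, 7, 8, 1, 15, 11, 6, 12, 14, 9, 4]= (1 10 15 9)(4 5 13 12 6 16)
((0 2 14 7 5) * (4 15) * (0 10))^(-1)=((0 2 14 7 5 10)(4 15))^(-1)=(0 10 5 7 14 2)(4 15)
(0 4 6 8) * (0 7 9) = [4, 1, 2, 3, 6, 5, 8, 9, 7, 0] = (0 4 6 8 7 9)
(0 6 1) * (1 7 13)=(0 6 7 13 1)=[6, 0, 2, 3, 4, 5, 7, 13, 8, 9, 10, 11, 12, 1]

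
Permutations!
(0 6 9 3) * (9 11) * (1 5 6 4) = [4, 5, 2, 0, 1, 6, 11, 7, 8, 3, 10, 9] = (0 4 1 5 6 11 9 3)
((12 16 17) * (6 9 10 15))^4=(12 16 17)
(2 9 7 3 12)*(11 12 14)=(2 9 7 3 14 11 12)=[0, 1, 9, 14, 4, 5, 6, 3, 8, 7, 10, 12, 2, 13, 11]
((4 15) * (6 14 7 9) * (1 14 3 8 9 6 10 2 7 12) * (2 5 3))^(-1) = (1 12 14)(2 6 7)(3 5 10 9 8)(4 15)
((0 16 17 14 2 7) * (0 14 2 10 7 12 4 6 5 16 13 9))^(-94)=((0 13 9)(2 12 4 6 5 16 17)(7 14 10))^(-94)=(0 9 13)(2 5 12 16 4 17 6)(7 10 14)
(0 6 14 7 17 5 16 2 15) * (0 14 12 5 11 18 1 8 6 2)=(0 2 15 14 7 17 11 18 1 8 6 12 5 16)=[2, 8, 15, 3, 4, 16, 12, 17, 6, 9, 10, 18, 5, 13, 7, 14, 0, 11, 1]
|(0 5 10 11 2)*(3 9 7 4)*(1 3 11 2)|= |(0 5 10 2)(1 3 9 7 4 11)|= 12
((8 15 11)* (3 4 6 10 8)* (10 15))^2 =(3 6 11 4 15)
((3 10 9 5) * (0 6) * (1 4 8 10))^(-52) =(1 9 4 5 8 3 10)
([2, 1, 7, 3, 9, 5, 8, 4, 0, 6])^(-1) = (0 8 6 9 4 7 2)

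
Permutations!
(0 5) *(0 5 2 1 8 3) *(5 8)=[2, 5, 1, 0, 4, 8, 6, 7, 3]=(0 2 1 5 8 3)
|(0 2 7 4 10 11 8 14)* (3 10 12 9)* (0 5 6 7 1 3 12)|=|(0 2 1 3 10 11 8 14 5 6 7 4)(9 12)|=12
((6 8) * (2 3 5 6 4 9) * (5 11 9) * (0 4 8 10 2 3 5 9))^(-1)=(0 11 3 9 4)(2 10 6 5)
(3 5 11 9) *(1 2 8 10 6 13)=[0, 2, 8, 5, 4, 11, 13, 7, 10, 3, 6, 9, 12, 1]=(1 2 8 10 6 13)(3 5 11 9)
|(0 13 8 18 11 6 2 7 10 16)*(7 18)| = |(0 13 8 7 10 16)(2 18 11 6)| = 12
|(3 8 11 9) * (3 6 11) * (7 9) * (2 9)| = |(2 9 6 11 7)(3 8)| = 10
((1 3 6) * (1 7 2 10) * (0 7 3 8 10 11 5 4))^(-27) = ((0 7 2 11 5 4)(1 8 10)(3 6))^(-27) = (0 11)(2 4)(3 6)(5 7)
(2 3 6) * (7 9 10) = (2 3 6)(7 9 10) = [0, 1, 3, 6, 4, 5, 2, 9, 8, 10, 7]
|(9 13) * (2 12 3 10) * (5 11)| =4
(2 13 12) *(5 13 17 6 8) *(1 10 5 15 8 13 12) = (1 10 5 12 2 17 6 13)(8 15) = [0, 10, 17, 3, 4, 12, 13, 7, 15, 9, 5, 11, 2, 1, 14, 8, 16, 6]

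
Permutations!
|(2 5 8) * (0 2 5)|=2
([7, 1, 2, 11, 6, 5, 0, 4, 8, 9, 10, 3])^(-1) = [6, 1, 2, 11, 7, 5, 4, 0, 8, 9, 10, 3]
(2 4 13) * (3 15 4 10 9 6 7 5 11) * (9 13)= (2 10 13)(3 15 4 9 6 7 5 11)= [0, 1, 10, 15, 9, 11, 7, 5, 8, 6, 13, 3, 12, 2, 14, 4]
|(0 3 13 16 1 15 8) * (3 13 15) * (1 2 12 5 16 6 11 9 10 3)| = |(0 13 6 11 9 10 3 15 8)(2 12 5 16)| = 36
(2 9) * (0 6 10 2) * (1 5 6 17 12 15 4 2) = (0 17 12 15 4 2 9)(1 5 6 10) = [17, 5, 9, 3, 2, 6, 10, 7, 8, 0, 1, 11, 15, 13, 14, 4, 16, 12]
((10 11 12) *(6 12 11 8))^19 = (6 8 10 12) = ((6 12 10 8))^19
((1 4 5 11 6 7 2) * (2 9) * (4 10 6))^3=((1 10 6 7 9 2)(4 5 11))^3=(11)(1 7)(2 6)(9 10)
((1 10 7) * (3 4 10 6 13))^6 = (1 7 10 4 3 13 6)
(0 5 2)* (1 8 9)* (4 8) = (0 5 2)(1 4 8 9) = [5, 4, 0, 3, 8, 2, 6, 7, 9, 1]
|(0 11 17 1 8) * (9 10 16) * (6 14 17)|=|(0 11 6 14 17 1 8)(9 10 16)|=21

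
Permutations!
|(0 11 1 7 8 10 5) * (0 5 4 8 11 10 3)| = 15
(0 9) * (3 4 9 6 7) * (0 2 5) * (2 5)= (0 6 7 3 4 9 5)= [6, 1, 2, 4, 9, 0, 7, 3, 8, 5]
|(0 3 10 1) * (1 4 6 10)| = 3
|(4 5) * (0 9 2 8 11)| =10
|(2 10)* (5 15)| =2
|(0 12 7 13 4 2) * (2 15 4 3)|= 6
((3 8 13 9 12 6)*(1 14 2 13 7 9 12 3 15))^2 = (1 2 12 15 14 13 6)(3 7)(8 9)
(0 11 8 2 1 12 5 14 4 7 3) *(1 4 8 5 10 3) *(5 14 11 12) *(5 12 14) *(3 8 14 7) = (14)(0 7 1 12 10 8 2 4 3)(5 11) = [7, 12, 4, 0, 3, 11, 6, 1, 2, 9, 8, 5, 10, 13, 14]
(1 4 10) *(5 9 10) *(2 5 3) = (1 4 3 2 5 9 10) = [0, 4, 5, 2, 3, 9, 6, 7, 8, 10, 1]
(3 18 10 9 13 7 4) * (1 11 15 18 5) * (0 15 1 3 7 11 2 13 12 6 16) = (0 15 18 10 9 12 6 16)(1 2 13 11)(3 5)(4 7) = [15, 2, 13, 5, 7, 3, 16, 4, 8, 12, 9, 1, 6, 11, 14, 18, 0, 17, 10]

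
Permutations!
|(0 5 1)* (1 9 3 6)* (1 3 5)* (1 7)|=6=|(0 7 1)(3 6)(5 9)|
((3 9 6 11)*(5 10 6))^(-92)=((3 9 5 10 6 11))^(-92)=(3 6 5)(9 11 10)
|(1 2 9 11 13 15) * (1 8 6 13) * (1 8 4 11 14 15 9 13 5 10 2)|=|(2 13 9 14 15 4 11 8 6 5 10)|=11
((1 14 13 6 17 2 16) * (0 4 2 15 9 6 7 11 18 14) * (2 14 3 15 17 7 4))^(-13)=((0 2 16 1)(3 15 9 6 7 11 18)(4 14 13))^(-13)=(0 1 16 2)(3 15 9 6 7 11 18)(4 13 14)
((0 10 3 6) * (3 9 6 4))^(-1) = (0 6 9 10)(3 4)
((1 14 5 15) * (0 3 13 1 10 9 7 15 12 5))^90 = (7 10)(9 15)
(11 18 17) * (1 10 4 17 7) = [0, 10, 2, 3, 17, 5, 6, 1, 8, 9, 4, 18, 12, 13, 14, 15, 16, 11, 7] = (1 10 4 17 11 18 7)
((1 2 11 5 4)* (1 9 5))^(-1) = ((1 2 11)(4 9 5))^(-1) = (1 11 2)(4 5 9)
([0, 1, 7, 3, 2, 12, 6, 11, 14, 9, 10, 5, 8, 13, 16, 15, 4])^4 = [0, 1, 12, 3, 5, 16, 6, 8, 2, 9, 10, 14, 4, 13, 7, 15, 11]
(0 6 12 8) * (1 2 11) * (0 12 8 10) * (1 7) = (0 6 8 12 10)(1 2 11 7) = [6, 2, 11, 3, 4, 5, 8, 1, 12, 9, 0, 7, 10]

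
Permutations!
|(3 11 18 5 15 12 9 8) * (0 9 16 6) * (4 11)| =|(0 9 8 3 4 11 18 5 15 12 16 6)| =12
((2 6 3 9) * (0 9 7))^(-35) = (0 9 2 6 3 7)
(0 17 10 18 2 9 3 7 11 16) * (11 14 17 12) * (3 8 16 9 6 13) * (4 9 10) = (0 12 11 10 18 2 6 13 3 7 14 17 4 9 8 16) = [12, 1, 6, 7, 9, 5, 13, 14, 16, 8, 18, 10, 11, 3, 17, 15, 0, 4, 2]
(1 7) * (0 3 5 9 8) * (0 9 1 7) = [3, 0, 2, 5, 4, 1, 6, 7, 9, 8] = (0 3 5 1)(8 9)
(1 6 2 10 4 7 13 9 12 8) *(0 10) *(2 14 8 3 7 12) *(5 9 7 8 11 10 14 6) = (0 14 11 10 4 12 3 8 1 5 9 2)(7 13) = [14, 5, 0, 8, 12, 9, 6, 13, 1, 2, 4, 10, 3, 7, 11]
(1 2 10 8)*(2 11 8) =(1 11 8)(2 10) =[0, 11, 10, 3, 4, 5, 6, 7, 1, 9, 2, 8]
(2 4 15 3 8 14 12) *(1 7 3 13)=[0, 7, 4, 8, 15, 5, 6, 3, 14, 9, 10, 11, 2, 1, 12, 13]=(1 7 3 8 14 12 2 4 15 13)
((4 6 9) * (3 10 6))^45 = (10)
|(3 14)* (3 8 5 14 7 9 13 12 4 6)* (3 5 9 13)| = |(3 7 13 12 4 6 5 14 8 9)| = 10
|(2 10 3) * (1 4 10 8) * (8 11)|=7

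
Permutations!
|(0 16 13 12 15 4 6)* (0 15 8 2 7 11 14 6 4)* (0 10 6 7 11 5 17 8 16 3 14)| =9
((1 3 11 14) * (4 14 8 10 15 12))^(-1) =(1 14 4 12 15 10 8 11 3)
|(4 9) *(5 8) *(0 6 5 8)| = |(0 6 5)(4 9)| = 6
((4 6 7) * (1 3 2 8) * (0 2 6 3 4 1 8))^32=((8)(0 2)(1 4 3 6 7))^32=(8)(1 3 7 4 6)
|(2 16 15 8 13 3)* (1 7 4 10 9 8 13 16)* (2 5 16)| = |(1 7 4 10 9 8 2)(3 5 16 15 13)| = 35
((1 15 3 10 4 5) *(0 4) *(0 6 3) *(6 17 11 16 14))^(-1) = (0 15 1 5 4)(3 6 14 16 11 17 10) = ((0 4 5 1 15)(3 10 17 11 16 14 6))^(-1)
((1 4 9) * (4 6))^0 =(9)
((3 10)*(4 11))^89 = (3 10)(4 11)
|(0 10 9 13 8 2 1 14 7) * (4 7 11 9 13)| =11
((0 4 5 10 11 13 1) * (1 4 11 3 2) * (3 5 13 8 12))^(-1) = ((0 11 8 12 3 2 1)(4 13)(5 10))^(-1) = (0 1 2 3 12 8 11)(4 13)(5 10)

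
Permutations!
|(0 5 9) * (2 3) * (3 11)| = 3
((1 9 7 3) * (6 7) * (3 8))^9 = (1 7)(3 6)(8 9)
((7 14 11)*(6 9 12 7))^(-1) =((6 9 12 7 14 11))^(-1) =(6 11 14 7 12 9)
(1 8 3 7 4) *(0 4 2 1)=[4, 8, 1, 7, 0, 5, 6, 2, 3]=(0 4)(1 8 3 7 2)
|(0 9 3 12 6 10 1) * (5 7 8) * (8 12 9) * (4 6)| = 18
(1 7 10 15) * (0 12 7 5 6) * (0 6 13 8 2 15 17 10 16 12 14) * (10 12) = (0 14)(1 5 13 8 2 15)(7 16 10 17 12) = [14, 5, 15, 3, 4, 13, 6, 16, 2, 9, 17, 11, 7, 8, 0, 1, 10, 12]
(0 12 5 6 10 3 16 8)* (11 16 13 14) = [12, 1, 2, 13, 4, 6, 10, 7, 0, 9, 3, 16, 5, 14, 11, 15, 8] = (0 12 5 6 10 3 13 14 11 16 8)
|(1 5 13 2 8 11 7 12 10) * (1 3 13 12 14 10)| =24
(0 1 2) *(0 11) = [1, 2, 11, 3, 4, 5, 6, 7, 8, 9, 10, 0] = (0 1 2 11)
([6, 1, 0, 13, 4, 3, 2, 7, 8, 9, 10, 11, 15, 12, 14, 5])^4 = (0 6 2)(3 5 15 12 13)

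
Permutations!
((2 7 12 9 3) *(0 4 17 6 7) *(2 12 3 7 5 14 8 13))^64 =((0 4 17 6 5 14 8 13 2)(3 12 9 7))^64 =(0 4 17 6 5 14 8 13 2)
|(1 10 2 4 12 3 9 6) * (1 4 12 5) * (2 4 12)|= 4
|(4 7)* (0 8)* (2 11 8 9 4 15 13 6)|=|(0 9 4 7 15 13 6 2 11 8)|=10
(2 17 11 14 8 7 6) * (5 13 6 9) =[0, 1, 17, 3, 4, 13, 2, 9, 7, 5, 10, 14, 12, 6, 8, 15, 16, 11] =(2 17 11 14 8 7 9 5 13 6)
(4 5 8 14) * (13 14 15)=(4 5 8 15 13 14)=[0, 1, 2, 3, 5, 8, 6, 7, 15, 9, 10, 11, 12, 14, 4, 13]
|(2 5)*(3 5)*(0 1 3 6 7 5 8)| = 4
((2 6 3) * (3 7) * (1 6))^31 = ((1 6 7 3 2))^31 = (1 6 7 3 2)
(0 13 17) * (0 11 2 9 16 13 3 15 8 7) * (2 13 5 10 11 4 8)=[3, 1, 9, 15, 8, 10, 6, 0, 7, 16, 11, 13, 12, 17, 14, 2, 5, 4]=(0 3 15 2 9 16 5 10 11 13 17 4 8 7)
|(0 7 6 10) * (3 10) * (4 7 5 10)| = 12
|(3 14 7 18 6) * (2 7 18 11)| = 12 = |(2 7 11)(3 14 18 6)|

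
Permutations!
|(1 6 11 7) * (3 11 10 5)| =|(1 6 10 5 3 11 7)| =7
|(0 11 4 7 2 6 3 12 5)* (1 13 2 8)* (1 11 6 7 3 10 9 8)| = |(0 6 10 9 8 11 4 3 12 5)(1 13 2 7)| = 20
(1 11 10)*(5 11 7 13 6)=(1 7 13 6 5 11 10)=[0, 7, 2, 3, 4, 11, 5, 13, 8, 9, 1, 10, 12, 6]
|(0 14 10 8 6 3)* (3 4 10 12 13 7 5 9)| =|(0 14 12 13 7 5 9 3)(4 10 8 6)| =8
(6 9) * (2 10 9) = [0, 1, 10, 3, 4, 5, 2, 7, 8, 6, 9] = (2 10 9 6)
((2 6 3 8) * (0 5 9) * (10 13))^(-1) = ((0 5 9)(2 6 3 8)(10 13))^(-1) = (0 9 5)(2 8 3 6)(10 13)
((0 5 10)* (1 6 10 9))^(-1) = ((0 5 9 1 6 10))^(-1) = (0 10 6 1 9 5)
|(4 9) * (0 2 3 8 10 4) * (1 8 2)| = 6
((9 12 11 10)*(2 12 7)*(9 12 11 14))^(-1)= (2 7 9 14 12 10 11)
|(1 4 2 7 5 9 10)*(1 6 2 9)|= 8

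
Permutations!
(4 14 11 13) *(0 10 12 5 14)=[10, 1, 2, 3, 0, 14, 6, 7, 8, 9, 12, 13, 5, 4, 11]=(0 10 12 5 14 11 13 4)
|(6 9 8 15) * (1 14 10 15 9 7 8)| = 8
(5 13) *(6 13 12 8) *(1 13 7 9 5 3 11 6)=(1 13 3 11 6 7 9 5 12 8)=[0, 13, 2, 11, 4, 12, 7, 9, 1, 5, 10, 6, 8, 3]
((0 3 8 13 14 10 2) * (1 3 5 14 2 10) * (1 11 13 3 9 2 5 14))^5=(0 1 11 2 5 14 9 13)(3 8)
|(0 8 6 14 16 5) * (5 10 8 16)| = 7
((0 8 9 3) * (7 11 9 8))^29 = ((0 7 11 9 3))^29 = (0 3 9 11 7)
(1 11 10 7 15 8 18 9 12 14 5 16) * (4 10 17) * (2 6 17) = (1 11 2 6 17 4 10 7 15 8 18 9 12 14 5 16) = [0, 11, 6, 3, 10, 16, 17, 15, 18, 12, 7, 2, 14, 13, 5, 8, 1, 4, 9]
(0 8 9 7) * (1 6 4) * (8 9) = [9, 6, 2, 3, 1, 5, 4, 0, 8, 7] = (0 9 7)(1 6 4)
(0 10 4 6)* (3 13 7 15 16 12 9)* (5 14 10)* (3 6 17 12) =(0 5 14 10 4 17 12 9 6)(3 13 7 15 16) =[5, 1, 2, 13, 17, 14, 0, 15, 8, 6, 4, 11, 9, 7, 10, 16, 3, 12]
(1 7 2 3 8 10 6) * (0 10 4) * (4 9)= (0 10 6 1 7 2 3 8 9 4)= [10, 7, 3, 8, 0, 5, 1, 2, 9, 4, 6]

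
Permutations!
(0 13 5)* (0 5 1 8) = (0 13 1 8) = [13, 8, 2, 3, 4, 5, 6, 7, 0, 9, 10, 11, 12, 1]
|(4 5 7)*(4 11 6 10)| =6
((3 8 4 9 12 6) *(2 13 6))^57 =(2 13 6 3 8 4 9 12)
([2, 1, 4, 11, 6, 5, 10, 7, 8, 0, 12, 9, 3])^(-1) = [9, 1, 0, 12, 2, 5, 4, 7, 8, 11, 6, 3, 10]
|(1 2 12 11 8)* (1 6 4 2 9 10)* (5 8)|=21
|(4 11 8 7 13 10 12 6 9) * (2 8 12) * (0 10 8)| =|(0 10 2)(4 11 12 6 9)(7 13 8)| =15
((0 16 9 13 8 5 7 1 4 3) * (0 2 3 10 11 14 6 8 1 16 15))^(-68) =(1 14 7)(4 6 16)(5 13 11)(8 9 10)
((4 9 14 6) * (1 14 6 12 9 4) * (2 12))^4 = ((1 14 2 12 9 6))^4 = (1 9 2)(6 12 14)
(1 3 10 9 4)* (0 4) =(0 4 1 3 10 9) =[4, 3, 2, 10, 1, 5, 6, 7, 8, 0, 9]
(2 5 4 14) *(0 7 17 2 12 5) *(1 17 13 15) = (0 7 13 15 1 17 2)(4 14 12 5) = [7, 17, 0, 3, 14, 4, 6, 13, 8, 9, 10, 11, 5, 15, 12, 1, 16, 2]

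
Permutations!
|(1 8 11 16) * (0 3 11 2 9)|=|(0 3 11 16 1 8 2 9)|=8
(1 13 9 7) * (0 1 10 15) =[1, 13, 2, 3, 4, 5, 6, 10, 8, 7, 15, 11, 12, 9, 14, 0] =(0 1 13 9 7 10 15)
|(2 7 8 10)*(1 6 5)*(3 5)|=4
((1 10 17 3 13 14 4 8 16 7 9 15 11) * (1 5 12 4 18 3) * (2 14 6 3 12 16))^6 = (18)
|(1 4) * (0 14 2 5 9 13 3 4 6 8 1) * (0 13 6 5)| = |(0 14 2)(1 5 9 6 8)(3 4 13)| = 15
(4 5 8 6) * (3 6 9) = [0, 1, 2, 6, 5, 8, 4, 7, 9, 3] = (3 6 4 5 8 9)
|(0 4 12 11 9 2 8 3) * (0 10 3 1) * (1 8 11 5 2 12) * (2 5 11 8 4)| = |(0 2 8 4 1)(3 10)(9 12 11)| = 30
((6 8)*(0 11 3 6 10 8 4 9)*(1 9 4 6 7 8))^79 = (0 9 1 10 8 7 3 11)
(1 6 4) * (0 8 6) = [8, 0, 2, 3, 1, 5, 4, 7, 6] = (0 8 6 4 1)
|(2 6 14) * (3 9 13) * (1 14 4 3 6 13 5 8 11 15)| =|(1 14 2 13 6 4 3 9 5 8 11 15)| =12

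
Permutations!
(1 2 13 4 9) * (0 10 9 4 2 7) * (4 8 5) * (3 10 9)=[9, 7, 13, 10, 8, 4, 6, 0, 5, 1, 3, 11, 12, 2]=(0 9 1 7)(2 13)(3 10)(4 8 5)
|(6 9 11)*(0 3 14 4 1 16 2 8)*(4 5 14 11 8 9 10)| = 22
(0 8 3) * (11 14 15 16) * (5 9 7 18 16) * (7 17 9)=[8, 1, 2, 0, 4, 7, 6, 18, 3, 17, 10, 14, 12, 13, 15, 5, 11, 9, 16]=(0 8 3)(5 7 18 16 11 14 15)(9 17)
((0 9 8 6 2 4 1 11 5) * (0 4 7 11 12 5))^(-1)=(0 11 7 2 6 8 9)(1 4 5 12)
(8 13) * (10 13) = (8 10 13) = [0, 1, 2, 3, 4, 5, 6, 7, 10, 9, 13, 11, 12, 8]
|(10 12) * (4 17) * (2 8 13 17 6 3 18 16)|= 18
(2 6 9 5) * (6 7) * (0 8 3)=(0 8 3)(2 7 6 9 5)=[8, 1, 7, 0, 4, 2, 9, 6, 3, 5]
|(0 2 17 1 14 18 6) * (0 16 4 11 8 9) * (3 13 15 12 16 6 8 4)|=40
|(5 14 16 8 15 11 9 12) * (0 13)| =|(0 13)(5 14 16 8 15 11 9 12)| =8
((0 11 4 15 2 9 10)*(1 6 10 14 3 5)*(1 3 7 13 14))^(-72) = ((0 11 4 15 2 9 1 6 10)(3 5)(7 13 14))^(-72) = (15)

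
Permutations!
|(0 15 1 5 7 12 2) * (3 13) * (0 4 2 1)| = |(0 15)(1 5 7 12)(2 4)(3 13)| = 4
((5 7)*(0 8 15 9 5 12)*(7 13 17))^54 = (17)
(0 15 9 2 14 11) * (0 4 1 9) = (0 15)(1 9 2 14 11 4) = [15, 9, 14, 3, 1, 5, 6, 7, 8, 2, 10, 4, 12, 13, 11, 0]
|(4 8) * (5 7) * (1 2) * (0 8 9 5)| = |(0 8 4 9 5 7)(1 2)| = 6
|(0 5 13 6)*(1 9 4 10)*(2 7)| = 4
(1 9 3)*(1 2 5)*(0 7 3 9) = (9)(0 7 3 2 5 1) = [7, 0, 5, 2, 4, 1, 6, 3, 8, 9]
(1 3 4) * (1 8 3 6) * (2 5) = (1 6)(2 5)(3 4 8) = [0, 6, 5, 4, 8, 2, 1, 7, 3]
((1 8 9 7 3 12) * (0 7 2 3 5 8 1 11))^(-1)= ((0 7 5 8 9 2 3 12 11))^(-1)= (0 11 12 3 2 9 8 5 7)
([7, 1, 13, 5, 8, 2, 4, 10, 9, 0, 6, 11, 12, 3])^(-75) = (0 10 4 9 7 6 8)(2 13 3 5)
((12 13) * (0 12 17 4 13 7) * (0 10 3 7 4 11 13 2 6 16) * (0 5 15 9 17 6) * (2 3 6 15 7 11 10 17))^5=(0 13 12 15 4 9 3 2 11)(5 16 6 10 17 7)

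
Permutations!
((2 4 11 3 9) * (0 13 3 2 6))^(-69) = ((0 13 3 9 6)(2 4 11))^(-69) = (0 13 3 9 6)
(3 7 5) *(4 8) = (3 7 5)(4 8) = [0, 1, 2, 7, 8, 3, 6, 5, 4]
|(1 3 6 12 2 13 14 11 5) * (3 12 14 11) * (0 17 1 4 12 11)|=9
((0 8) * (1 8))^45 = (8)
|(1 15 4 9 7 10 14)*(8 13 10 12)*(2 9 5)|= |(1 15 4 5 2 9 7 12 8 13 10 14)|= 12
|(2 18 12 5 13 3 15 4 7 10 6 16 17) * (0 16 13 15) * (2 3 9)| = |(0 16 17 3)(2 18 12 5 15 4 7 10 6 13 9)| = 44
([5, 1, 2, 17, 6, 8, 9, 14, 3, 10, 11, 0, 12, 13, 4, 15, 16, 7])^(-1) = [11, 1, 2, 8, 14, 0, 4, 17, 5, 6, 9, 10, 12, 13, 7, 15, 16, 3]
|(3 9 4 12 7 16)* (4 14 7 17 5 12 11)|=30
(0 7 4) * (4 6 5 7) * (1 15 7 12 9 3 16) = (0 4)(1 15 7 6 5 12 9 3 16) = [4, 15, 2, 16, 0, 12, 5, 6, 8, 3, 10, 11, 9, 13, 14, 7, 1]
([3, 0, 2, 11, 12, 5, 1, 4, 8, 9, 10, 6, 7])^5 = (4 7 12)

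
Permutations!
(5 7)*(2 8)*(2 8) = (8)(5 7) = [0, 1, 2, 3, 4, 7, 6, 5, 8]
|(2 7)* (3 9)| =2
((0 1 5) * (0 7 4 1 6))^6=(1 7)(4 5)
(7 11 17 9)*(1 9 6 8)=[0, 9, 2, 3, 4, 5, 8, 11, 1, 7, 10, 17, 12, 13, 14, 15, 16, 6]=(1 9 7 11 17 6 8)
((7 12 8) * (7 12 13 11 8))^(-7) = (7 8 13 12 11)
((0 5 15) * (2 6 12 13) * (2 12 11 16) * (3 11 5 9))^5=(0 2 9 6 3 5 11 15 16)(12 13)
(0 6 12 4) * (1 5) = (0 6 12 4)(1 5) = [6, 5, 2, 3, 0, 1, 12, 7, 8, 9, 10, 11, 4]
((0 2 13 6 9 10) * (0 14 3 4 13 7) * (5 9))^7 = (0 2 7)(3 14 10 9 5 6 13 4)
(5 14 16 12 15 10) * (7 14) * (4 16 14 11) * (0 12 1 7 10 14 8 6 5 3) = [12, 7, 2, 0, 16, 10, 5, 11, 6, 9, 3, 4, 15, 13, 8, 14, 1] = (0 12 15 14 8 6 5 10 3)(1 7 11 4 16)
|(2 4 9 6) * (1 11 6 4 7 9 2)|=|(1 11 6)(2 7 9 4)|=12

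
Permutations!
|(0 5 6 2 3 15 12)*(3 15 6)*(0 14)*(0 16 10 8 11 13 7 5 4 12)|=15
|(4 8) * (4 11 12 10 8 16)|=4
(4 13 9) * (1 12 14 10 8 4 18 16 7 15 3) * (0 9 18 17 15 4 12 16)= (0 9 17 15 3 1 16 7 4 13 18)(8 12 14 10)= [9, 16, 2, 1, 13, 5, 6, 4, 12, 17, 8, 11, 14, 18, 10, 3, 7, 15, 0]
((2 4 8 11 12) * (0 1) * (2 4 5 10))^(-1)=(0 1)(2 10 5)(4 12 11 8)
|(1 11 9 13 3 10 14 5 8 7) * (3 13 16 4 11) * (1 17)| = 8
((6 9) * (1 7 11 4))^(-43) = ((1 7 11 4)(6 9))^(-43) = (1 7 11 4)(6 9)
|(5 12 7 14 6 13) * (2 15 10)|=6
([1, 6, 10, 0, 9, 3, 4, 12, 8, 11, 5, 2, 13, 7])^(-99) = (13)(0 1 6 4 9 11 2 10 5 3)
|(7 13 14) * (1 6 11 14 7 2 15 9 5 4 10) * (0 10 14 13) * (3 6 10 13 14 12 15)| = |(0 13 7)(1 10)(2 3 6 11 14)(4 12 15 9 5)| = 30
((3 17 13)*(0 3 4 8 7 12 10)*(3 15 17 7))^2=(0 17 4 3 12)(7 10 15 13 8)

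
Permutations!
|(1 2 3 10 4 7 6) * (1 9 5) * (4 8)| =|(1 2 3 10 8 4 7 6 9 5)| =10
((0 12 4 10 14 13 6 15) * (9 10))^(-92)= ((0 12 4 9 10 14 13 6 15))^(-92)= (0 6 14 9 12 15 13 10 4)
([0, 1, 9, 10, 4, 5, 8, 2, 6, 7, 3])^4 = [0, 1, 9, 3, 4, 5, 6, 2, 8, 7, 10]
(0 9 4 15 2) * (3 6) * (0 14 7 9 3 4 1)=[3, 0, 14, 6, 15, 5, 4, 9, 8, 1, 10, 11, 12, 13, 7, 2]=(0 3 6 4 15 2 14 7 9 1)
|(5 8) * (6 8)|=|(5 6 8)|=3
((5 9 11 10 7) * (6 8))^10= (11)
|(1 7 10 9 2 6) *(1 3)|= 7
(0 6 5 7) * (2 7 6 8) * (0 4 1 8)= (1 8 2 7 4)(5 6)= [0, 8, 7, 3, 1, 6, 5, 4, 2]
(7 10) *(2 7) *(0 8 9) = [8, 1, 7, 3, 4, 5, 6, 10, 9, 0, 2] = (0 8 9)(2 7 10)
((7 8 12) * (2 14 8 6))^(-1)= ((2 14 8 12 7 6))^(-1)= (2 6 7 12 8 14)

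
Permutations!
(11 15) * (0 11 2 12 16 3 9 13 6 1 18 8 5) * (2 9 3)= (0 11 15 9 13 6 1 18 8 5)(2 12 16)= [11, 18, 12, 3, 4, 0, 1, 7, 5, 13, 10, 15, 16, 6, 14, 9, 2, 17, 8]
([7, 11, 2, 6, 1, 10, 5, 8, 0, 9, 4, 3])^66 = [0, 6, 2, 10, 3, 1, 4, 7, 8, 9, 11, 5]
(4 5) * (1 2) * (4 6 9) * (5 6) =(1 2)(4 6 9) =[0, 2, 1, 3, 6, 5, 9, 7, 8, 4]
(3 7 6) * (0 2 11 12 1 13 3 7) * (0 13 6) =(0 2 11 12 1 6 7)(3 13) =[2, 6, 11, 13, 4, 5, 7, 0, 8, 9, 10, 12, 1, 3]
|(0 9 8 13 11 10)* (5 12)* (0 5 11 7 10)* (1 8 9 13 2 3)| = 28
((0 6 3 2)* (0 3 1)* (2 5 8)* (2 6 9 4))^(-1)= ((0 9 4 2 3 5 8 6 1))^(-1)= (0 1 6 8 5 3 2 4 9)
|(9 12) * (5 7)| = 2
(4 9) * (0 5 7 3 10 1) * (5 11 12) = (0 11 12 5 7 3 10 1)(4 9) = [11, 0, 2, 10, 9, 7, 6, 3, 8, 4, 1, 12, 5]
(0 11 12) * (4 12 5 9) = [11, 1, 2, 3, 12, 9, 6, 7, 8, 4, 10, 5, 0] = (0 11 5 9 4 12)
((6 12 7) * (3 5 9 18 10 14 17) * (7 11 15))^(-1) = (3 17 14 10 18 9 5)(6 7 15 11 12)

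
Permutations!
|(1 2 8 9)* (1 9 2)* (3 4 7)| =6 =|(9)(2 8)(3 4 7)|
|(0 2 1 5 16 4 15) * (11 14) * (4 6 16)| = |(0 2 1 5 4 15)(6 16)(11 14)| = 6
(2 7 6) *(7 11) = (2 11 7 6) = [0, 1, 11, 3, 4, 5, 2, 6, 8, 9, 10, 7]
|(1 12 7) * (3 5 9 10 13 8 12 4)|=|(1 4 3 5 9 10 13 8 12 7)|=10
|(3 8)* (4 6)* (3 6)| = 4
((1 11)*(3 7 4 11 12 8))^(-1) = (1 11 4 7 3 8 12)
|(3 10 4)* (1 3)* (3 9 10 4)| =5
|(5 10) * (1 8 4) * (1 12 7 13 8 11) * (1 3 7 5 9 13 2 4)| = 12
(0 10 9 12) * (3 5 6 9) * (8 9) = (0 10 3 5 6 8 9 12) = [10, 1, 2, 5, 4, 6, 8, 7, 9, 12, 3, 11, 0]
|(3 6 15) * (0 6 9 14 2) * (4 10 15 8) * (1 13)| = |(0 6 8 4 10 15 3 9 14 2)(1 13)| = 10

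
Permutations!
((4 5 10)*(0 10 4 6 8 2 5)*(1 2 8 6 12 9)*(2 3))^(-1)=(0 4 5 2 3 1 9 12 10)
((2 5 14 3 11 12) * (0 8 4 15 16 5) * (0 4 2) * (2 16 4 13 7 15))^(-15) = (0 8 16 5 14 3 11 12) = ((0 8 16 5 14 3 11 12)(2 13 7 15 4))^(-15)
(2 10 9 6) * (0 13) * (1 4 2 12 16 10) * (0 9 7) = (0 13 9 6 12 16 10 7)(1 4 2) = [13, 4, 1, 3, 2, 5, 12, 0, 8, 6, 7, 11, 16, 9, 14, 15, 10]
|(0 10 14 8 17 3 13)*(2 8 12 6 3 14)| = 10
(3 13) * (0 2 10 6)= (0 2 10 6)(3 13)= [2, 1, 10, 13, 4, 5, 0, 7, 8, 9, 6, 11, 12, 3]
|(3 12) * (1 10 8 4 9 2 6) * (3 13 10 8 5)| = 30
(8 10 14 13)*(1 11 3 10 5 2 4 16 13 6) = (1 11 3 10 14 6)(2 4 16 13 8 5) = [0, 11, 4, 10, 16, 2, 1, 7, 5, 9, 14, 3, 12, 8, 6, 15, 13]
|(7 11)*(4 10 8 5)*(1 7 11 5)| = |(11)(1 7 5 4 10 8)| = 6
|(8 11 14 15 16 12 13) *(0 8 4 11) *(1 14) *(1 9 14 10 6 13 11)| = 30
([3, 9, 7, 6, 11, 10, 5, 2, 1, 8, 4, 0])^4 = (0 10 3 4 6 11 5)(1 9 8)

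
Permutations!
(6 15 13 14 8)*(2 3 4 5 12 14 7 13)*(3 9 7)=[0, 1, 9, 4, 5, 12, 15, 13, 6, 7, 10, 11, 14, 3, 8, 2]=(2 9 7 13 3 4 5 12 14 8 6 15)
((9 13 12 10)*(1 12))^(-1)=(1 13 9 10 12)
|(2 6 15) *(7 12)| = |(2 6 15)(7 12)| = 6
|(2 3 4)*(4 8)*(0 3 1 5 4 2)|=7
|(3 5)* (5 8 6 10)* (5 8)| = 6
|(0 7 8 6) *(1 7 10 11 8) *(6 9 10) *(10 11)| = |(0 6)(1 7)(8 9 11)| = 6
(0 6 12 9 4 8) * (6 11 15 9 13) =(0 11 15 9 4 8)(6 12 13) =[11, 1, 2, 3, 8, 5, 12, 7, 0, 4, 10, 15, 13, 6, 14, 9]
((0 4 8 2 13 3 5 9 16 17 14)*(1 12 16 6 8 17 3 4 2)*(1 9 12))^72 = (17)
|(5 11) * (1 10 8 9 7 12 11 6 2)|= |(1 10 8 9 7 12 11 5 6 2)|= 10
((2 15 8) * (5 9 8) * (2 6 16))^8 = (2 15 5 9 8 6 16)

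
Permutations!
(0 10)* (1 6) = [10, 6, 2, 3, 4, 5, 1, 7, 8, 9, 0] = (0 10)(1 6)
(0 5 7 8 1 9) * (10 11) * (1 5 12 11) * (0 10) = (0 12 11)(1 9 10)(5 7 8) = [12, 9, 2, 3, 4, 7, 6, 8, 5, 10, 1, 0, 11]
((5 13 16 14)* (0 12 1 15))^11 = ((0 12 1 15)(5 13 16 14))^11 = (0 15 1 12)(5 14 16 13)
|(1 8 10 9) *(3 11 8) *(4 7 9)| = 8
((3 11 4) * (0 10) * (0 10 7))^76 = ((0 7)(3 11 4))^76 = (3 11 4)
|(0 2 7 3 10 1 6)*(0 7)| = 10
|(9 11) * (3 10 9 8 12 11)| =3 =|(3 10 9)(8 12 11)|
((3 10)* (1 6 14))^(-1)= (1 14 6)(3 10)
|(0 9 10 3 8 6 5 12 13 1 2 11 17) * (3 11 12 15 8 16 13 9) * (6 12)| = |(0 3 16 13 1 2 6 5 15 8 12 9 10 11 17)| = 15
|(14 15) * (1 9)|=2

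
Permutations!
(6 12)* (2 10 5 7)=(2 10 5 7)(6 12)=[0, 1, 10, 3, 4, 7, 12, 2, 8, 9, 5, 11, 6]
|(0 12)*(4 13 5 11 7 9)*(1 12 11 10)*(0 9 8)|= |(0 11 7 8)(1 12 9 4 13 5 10)|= 28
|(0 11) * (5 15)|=|(0 11)(5 15)|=2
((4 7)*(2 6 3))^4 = ((2 6 3)(4 7))^4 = (7)(2 6 3)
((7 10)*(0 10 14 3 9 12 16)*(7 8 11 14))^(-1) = (0 16 12 9 3 14 11 8 10)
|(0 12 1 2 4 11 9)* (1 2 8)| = |(0 12 2 4 11 9)(1 8)| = 6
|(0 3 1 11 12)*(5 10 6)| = |(0 3 1 11 12)(5 10 6)| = 15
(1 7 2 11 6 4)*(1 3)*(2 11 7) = (1 2 7 11 6 4 3) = [0, 2, 7, 1, 3, 5, 4, 11, 8, 9, 10, 6]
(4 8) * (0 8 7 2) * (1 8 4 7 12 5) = [4, 8, 0, 3, 12, 1, 6, 2, 7, 9, 10, 11, 5] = (0 4 12 5 1 8 7 2)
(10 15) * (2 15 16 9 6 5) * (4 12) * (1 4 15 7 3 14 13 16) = (1 4 12 15 10)(2 7 3 14 13 16 9 6 5) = [0, 4, 7, 14, 12, 2, 5, 3, 8, 6, 1, 11, 15, 16, 13, 10, 9]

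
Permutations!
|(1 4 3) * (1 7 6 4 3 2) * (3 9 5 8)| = |(1 9 5 8 3 7 6 4 2)| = 9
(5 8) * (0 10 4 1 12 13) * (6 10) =[6, 12, 2, 3, 1, 8, 10, 7, 5, 9, 4, 11, 13, 0] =(0 6 10 4 1 12 13)(5 8)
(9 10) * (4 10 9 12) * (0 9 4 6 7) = (0 9 4 10 12 6 7) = [9, 1, 2, 3, 10, 5, 7, 0, 8, 4, 12, 11, 6]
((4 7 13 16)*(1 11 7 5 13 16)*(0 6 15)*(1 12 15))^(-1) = ((0 6 1 11 7 16 4 5 13 12 15))^(-1) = (0 15 12 13 5 4 16 7 11 1 6)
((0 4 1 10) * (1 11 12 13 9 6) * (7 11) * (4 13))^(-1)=(0 10 1 6 9 13)(4 12 11 7)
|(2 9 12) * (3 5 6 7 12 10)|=|(2 9 10 3 5 6 7 12)|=8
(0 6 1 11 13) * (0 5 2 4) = [6, 11, 4, 3, 0, 2, 1, 7, 8, 9, 10, 13, 12, 5] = (0 6 1 11 13 5 2 4)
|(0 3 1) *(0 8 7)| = 5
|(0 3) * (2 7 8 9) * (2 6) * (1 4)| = 10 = |(0 3)(1 4)(2 7 8 9 6)|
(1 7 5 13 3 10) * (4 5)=(1 7 4 5 13 3 10)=[0, 7, 2, 10, 5, 13, 6, 4, 8, 9, 1, 11, 12, 3]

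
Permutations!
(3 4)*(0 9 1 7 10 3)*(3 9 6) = [6, 7, 2, 4, 0, 5, 3, 10, 8, 1, 9] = (0 6 3 4)(1 7 10 9)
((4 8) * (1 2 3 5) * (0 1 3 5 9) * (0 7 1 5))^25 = ((0 5 3 9 7 1 2)(4 8))^25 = (0 7 5 1 3 2 9)(4 8)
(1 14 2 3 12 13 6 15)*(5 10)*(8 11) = (1 14 2 3 12 13 6 15)(5 10)(8 11) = [0, 14, 3, 12, 4, 10, 15, 7, 11, 9, 5, 8, 13, 6, 2, 1]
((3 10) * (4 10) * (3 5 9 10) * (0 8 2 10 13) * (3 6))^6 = ((0 8 2 10 5 9 13)(3 4 6))^6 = (0 13 9 5 10 2 8)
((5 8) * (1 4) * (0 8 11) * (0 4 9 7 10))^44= (0 10 7 9 1 4 11 5 8)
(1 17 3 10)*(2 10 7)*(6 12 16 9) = [0, 17, 10, 7, 4, 5, 12, 2, 8, 6, 1, 11, 16, 13, 14, 15, 9, 3] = (1 17 3 7 2 10)(6 12 16 9)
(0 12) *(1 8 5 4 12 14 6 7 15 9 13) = [14, 8, 2, 3, 12, 4, 7, 15, 5, 13, 10, 11, 0, 1, 6, 9] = (0 14 6 7 15 9 13 1 8 5 4 12)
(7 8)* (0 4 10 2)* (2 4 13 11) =(0 13 11 2)(4 10)(7 8) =[13, 1, 0, 3, 10, 5, 6, 8, 7, 9, 4, 2, 12, 11]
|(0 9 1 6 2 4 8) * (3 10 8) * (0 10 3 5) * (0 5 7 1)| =10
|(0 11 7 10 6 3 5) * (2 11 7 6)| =8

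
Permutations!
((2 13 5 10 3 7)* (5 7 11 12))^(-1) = (2 7 13)(3 10 5 12 11)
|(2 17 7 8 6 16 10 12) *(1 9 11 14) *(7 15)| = |(1 9 11 14)(2 17 15 7 8 6 16 10 12)| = 36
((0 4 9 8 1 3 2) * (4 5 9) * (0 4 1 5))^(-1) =(1 4 2 3)(5 8 9) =((1 3 2 4)(5 9 8))^(-1)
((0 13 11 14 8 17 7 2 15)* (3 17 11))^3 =((0 13 3 17 7 2 15)(8 11 14))^3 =(0 17 15 3 2 13 7)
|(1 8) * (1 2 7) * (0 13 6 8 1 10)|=|(0 13 6 8 2 7 10)|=7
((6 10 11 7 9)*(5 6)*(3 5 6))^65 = (11)(3 5)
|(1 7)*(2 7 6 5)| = 5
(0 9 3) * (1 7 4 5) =(0 9 3)(1 7 4 5) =[9, 7, 2, 0, 5, 1, 6, 4, 8, 3]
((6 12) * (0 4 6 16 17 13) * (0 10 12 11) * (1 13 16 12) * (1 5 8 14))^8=(17)(1 10 8)(5 14 13)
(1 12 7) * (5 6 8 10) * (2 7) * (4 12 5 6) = (1 5 4 12 2 7)(6 8 10) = [0, 5, 7, 3, 12, 4, 8, 1, 10, 9, 6, 11, 2]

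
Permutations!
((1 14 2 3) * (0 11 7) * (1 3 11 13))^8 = ((0 13 1 14 2 11 7))^8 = (0 13 1 14 2 11 7)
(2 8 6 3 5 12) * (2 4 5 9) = (2 8 6 3 9)(4 5 12) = [0, 1, 8, 9, 5, 12, 3, 7, 6, 2, 10, 11, 4]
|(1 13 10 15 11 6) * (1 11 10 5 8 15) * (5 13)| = |(1 5 8 15 10)(6 11)| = 10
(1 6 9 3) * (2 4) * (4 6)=[0, 4, 6, 1, 2, 5, 9, 7, 8, 3]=(1 4 2 6 9 3)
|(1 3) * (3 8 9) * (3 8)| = 2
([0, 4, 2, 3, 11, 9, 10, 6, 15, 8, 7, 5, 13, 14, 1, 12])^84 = (1 9 13 11 15)(4 8 14 5 12)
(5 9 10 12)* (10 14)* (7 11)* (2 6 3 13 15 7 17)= [0, 1, 6, 13, 4, 9, 3, 11, 8, 14, 12, 17, 5, 15, 10, 7, 16, 2]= (2 6 3 13 15 7 11 17)(5 9 14 10 12)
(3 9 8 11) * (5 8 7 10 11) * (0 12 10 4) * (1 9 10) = (0 12 1 9 7 4)(3 10 11)(5 8) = [12, 9, 2, 10, 0, 8, 6, 4, 5, 7, 11, 3, 1]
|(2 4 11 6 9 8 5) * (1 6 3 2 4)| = |(1 6 9 8 5 4 11 3 2)| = 9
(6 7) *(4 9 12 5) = (4 9 12 5)(6 7) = [0, 1, 2, 3, 9, 4, 7, 6, 8, 12, 10, 11, 5]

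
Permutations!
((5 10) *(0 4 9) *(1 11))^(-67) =((0 4 9)(1 11)(5 10))^(-67) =(0 9 4)(1 11)(5 10)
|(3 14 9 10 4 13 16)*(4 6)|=|(3 14 9 10 6 4 13 16)|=8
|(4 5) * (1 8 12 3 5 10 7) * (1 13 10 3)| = 3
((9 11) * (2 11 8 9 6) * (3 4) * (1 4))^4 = (1 4 3)(2 11 6)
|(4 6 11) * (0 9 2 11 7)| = |(0 9 2 11 4 6 7)| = 7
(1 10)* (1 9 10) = (9 10) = [0, 1, 2, 3, 4, 5, 6, 7, 8, 10, 9]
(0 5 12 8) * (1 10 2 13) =(0 5 12 8)(1 10 2 13) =[5, 10, 13, 3, 4, 12, 6, 7, 0, 9, 2, 11, 8, 1]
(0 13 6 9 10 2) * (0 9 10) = [13, 1, 9, 3, 4, 5, 10, 7, 8, 0, 2, 11, 12, 6] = (0 13 6 10 2 9)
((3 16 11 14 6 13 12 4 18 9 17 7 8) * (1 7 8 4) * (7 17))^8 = (18)(1 13 14 16 8)(3 17 12 6 11)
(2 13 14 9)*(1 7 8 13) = (1 7 8 13 14 9 2) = [0, 7, 1, 3, 4, 5, 6, 8, 13, 2, 10, 11, 12, 14, 9]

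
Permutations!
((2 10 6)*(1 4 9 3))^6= (10)(1 9)(3 4)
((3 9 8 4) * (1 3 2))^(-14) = (1 4 9)(2 8 3)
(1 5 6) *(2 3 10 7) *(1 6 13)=(1 5 13)(2 3 10 7)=[0, 5, 3, 10, 4, 13, 6, 2, 8, 9, 7, 11, 12, 1]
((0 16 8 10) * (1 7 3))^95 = (0 10 8 16)(1 3 7) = ((0 16 8 10)(1 7 3))^95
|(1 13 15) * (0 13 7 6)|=|(0 13 15 1 7 6)|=6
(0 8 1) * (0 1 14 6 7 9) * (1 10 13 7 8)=(0 1 10 13 7 9)(6 8 14)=[1, 10, 2, 3, 4, 5, 8, 9, 14, 0, 13, 11, 12, 7, 6]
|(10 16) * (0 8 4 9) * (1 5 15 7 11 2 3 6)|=8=|(0 8 4 9)(1 5 15 7 11 2 3 6)(10 16)|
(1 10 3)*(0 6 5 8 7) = (0 6 5 8 7)(1 10 3) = [6, 10, 2, 1, 4, 8, 5, 0, 7, 9, 3]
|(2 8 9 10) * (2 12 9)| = 6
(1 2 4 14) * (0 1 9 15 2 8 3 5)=(0 1 8 3 5)(2 4 14 9 15)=[1, 8, 4, 5, 14, 0, 6, 7, 3, 15, 10, 11, 12, 13, 9, 2]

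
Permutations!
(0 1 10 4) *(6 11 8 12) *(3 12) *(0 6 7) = [1, 10, 2, 12, 6, 5, 11, 0, 3, 9, 4, 8, 7] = (0 1 10 4 6 11 8 3 12 7)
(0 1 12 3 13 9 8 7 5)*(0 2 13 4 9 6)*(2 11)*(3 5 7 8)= (0 1 12 5 11 2 13 6)(3 4 9)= [1, 12, 13, 4, 9, 11, 0, 7, 8, 3, 10, 2, 5, 6]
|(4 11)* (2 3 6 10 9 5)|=6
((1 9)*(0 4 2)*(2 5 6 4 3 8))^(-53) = (0 2 8 3)(1 9)(4 5 6)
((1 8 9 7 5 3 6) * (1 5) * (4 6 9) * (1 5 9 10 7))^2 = (1 4 9 8 6)(3 7)(5 10)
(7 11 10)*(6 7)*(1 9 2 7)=(1 9 2 7 11 10 6)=[0, 9, 7, 3, 4, 5, 1, 11, 8, 2, 6, 10]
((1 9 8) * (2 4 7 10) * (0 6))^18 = (2 7)(4 10)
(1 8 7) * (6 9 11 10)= (1 8 7)(6 9 11 10)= [0, 8, 2, 3, 4, 5, 9, 1, 7, 11, 6, 10]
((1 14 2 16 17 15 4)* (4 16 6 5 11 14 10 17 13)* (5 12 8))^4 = ((1 10 17 15 16 13 4)(2 6 12 8 5 11 14))^4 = (1 16 10 13 17 4 15)(2 5 6 11 12 14 8)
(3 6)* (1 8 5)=(1 8 5)(3 6)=[0, 8, 2, 6, 4, 1, 3, 7, 5]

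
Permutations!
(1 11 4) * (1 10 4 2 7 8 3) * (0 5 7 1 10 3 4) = [5, 11, 1, 10, 3, 7, 6, 8, 4, 9, 0, 2] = (0 5 7 8 4 3 10)(1 11 2)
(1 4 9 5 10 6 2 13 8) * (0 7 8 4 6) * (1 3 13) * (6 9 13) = (0 7 8 3 6 2 1 9 5 10)(4 13) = [7, 9, 1, 6, 13, 10, 2, 8, 3, 5, 0, 11, 12, 4]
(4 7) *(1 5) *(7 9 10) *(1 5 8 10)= (1 8 10 7 4 9)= [0, 8, 2, 3, 9, 5, 6, 4, 10, 1, 7]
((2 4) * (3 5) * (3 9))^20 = (3 9 5)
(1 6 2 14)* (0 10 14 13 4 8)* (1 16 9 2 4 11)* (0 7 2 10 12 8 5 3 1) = (0 12 8 7 2 13 11)(1 6 4 5 3)(9 10 14 16) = [12, 6, 13, 1, 5, 3, 4, 2, 7, 10, 14, 0, 8, 11, 16, 15, 9]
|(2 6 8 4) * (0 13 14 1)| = 4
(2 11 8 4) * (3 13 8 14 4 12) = [0, 1, 11, 13, 2, 5, 6, 7, 12, 9, 10, 14, 3, 8, 4] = (2 11 14 4)(3 13 8 12)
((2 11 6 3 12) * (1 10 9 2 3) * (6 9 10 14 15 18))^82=((1 14 15 18 6)(2 11 9)(3 12))^82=(1 15 6 14 18)(2 11 9)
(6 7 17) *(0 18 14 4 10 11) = (0 18 14 4 10 11)(6 7 17) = [18, 1, 2, 3, 10, 5, 7, 17, 8, 9, 11, 0, 12, 13, 4, 15, 16, 6, 14]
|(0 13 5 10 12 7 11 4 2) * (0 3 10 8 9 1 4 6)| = 14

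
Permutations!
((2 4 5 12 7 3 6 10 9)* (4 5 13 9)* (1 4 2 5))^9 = ((1 4 13 9 5 12 7 3 6 10 2))^9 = (1 10 3 12 9 4 2 6 7 5 13)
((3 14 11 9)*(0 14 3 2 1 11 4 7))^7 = ((0 14 4 7)(1 11 9 2))^7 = (0 7 4 14)(1 2 9 11)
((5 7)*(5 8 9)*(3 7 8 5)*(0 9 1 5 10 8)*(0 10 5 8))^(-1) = (0 10 5 7 3 9)(1 8)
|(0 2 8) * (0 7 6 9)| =6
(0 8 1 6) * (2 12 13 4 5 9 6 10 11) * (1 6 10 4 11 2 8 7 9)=(0 7 9 10 2 12 13 11 8 6)(1 4 5)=[7, 4, 12, 3, 5, 1, 0, 9, 6, 10, 2, 8, 13, 11]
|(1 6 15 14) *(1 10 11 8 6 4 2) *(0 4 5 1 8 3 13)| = 22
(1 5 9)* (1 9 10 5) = (5 10) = [0, 1, 2, 3, 4, 10, 6, 7, 8, 9, 5]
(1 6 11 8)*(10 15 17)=(1 6 11 8)(10 15 17)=[0, 6, 2, 3, 4, 5, 11, 7, 1, 9, 15, 8, 12, 13, 14, 17, 16, 10]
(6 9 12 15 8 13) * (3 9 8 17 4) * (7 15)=(3 9 12 7 15 17 4)(6 8 13)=[0, 1, 2, 9, 3, 5, 8, 15, 13, 12, 10, 11, 7, 6, 14, 17, 16, 4]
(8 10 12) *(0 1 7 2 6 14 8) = [1, 7, 6, 3, 4, 5, 14, 2, 10, 9, 12, 11, 0, 13, 8] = (0 1 7 2 6 14 8 10 12)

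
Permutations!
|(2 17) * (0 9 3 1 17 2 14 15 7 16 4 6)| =|(0 9 3 1 17 14 15 7 16 4 6)| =11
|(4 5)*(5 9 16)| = |(4 9 16 5)| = 4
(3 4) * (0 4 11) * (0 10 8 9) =(0 4 3 11 10 8 9) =[4, 1, 2, 11, 3, 5, 6, 7, 9, 0, 8, 10]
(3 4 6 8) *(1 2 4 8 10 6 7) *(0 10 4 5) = (0 10 6 4 7 1 2 5)(3 8) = [10, 2, 5, 8, 7, 0, 4, 1, 3, 9, 6]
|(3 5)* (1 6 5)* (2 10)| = 4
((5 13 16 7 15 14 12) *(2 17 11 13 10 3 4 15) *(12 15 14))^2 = ((2 17 11 13 16 7)(3 4 14 15 12 5 10))^2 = (2 11 16)(3 14 12 10 4 15 5)(7 17 13)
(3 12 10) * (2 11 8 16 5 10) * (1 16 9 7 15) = (1 16 5 10 3 12 2 11 8 9 7 15) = [0, 16, 11, 12, 4, 10, 6, 15, 9, 7, 3, 8, 2, 13, 14, 1, 5]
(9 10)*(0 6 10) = (0 6 10 9) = [6, 1, 2, 3, 4, 5, 10, 7, 8, 0, 9]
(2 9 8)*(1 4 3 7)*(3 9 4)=(1 3 7)(2 4 9 8)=[0, 3, 4, 7, 9, 5, 6, 1, 2, 8]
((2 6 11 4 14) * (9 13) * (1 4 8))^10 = (1 2 8 14 11 4 6)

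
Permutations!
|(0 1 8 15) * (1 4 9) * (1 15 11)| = 12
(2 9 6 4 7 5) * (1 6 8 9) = [0, 6, 1, 3, 7, 2, 4, 5, 9, 8] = (1 6 4 7 5 2)(8 9)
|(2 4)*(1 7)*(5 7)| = |(1 5 7)(2 4)| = 6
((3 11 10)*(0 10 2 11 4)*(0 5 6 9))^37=((0 10 3 4 5 6 9)(2 11))^37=(0 3 5 9 10 4 6)(2 11)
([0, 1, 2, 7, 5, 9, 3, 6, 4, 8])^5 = [0, 1, 2, 6, 5, 9, 7, 3, 4, 8]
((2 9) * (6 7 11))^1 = (2 9)(6 7 11)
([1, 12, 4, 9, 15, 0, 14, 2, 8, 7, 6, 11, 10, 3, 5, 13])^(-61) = (0 12 6 5 1 10 14)(2 15 3 7 4 13 9)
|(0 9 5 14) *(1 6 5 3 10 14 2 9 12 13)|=|(0 12 13 1 6 5 2 9 3 10 14)|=11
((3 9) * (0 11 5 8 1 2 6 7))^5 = (0 2 5 7 1 11 6 8)(3 9) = ((0 11 5 8 1 2 6 7)(3 9))^5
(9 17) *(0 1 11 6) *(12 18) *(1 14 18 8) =[14, 11, 2, 3, 4, 5, 0, 7, 1, 17, 10, 6, 8, 13, 18, 15, 16, 9, 12] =(0 14 18 12 8 1 11 6)(9 17)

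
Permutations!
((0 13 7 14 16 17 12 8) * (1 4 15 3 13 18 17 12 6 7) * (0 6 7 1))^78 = ((0 18 17 7 14 16 12 8 6 1 4 15 3 13))^78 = (0 6 17 4 14 3 12)(1 7 15 16 13 8 18)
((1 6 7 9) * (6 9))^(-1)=(1 9)(6 7)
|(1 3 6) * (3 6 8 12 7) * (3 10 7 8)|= 2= |(1 6)(7 10)(8 12)|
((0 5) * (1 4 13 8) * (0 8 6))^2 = ((0 5 8 1 4 13 6))^2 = (0 8 4 6 5 1 13)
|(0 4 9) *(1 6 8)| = |(0 4 9)(1 6 8)| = 3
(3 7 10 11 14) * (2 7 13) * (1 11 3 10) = [0, 11, 7, 13, 4, 5, 6, 1, 8, 9, 3, 14, 12, 2, 10] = (1 11 14 10 3 13 2 7)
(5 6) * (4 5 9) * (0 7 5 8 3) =(0 7 5 6 9 4 8 3) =[7, 1, 2, 0, 8, 6, 9, 5, 3, 4]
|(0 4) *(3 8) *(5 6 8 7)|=10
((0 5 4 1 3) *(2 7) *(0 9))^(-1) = (0 9 3 1 4 5)(2 7)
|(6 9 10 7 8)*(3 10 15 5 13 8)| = 6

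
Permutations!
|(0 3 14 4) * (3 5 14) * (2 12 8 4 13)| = |(0 5 14 13 2 12 8 4)| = 8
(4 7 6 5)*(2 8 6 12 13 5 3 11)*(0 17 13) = (0 17 13 5 4 7 12)(2 8 6 3 11) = [17, 1, 8, 11, 7, 4, 3, 12, 6, 9, 10, 2, 0, 5, 14, 15, 16, 13]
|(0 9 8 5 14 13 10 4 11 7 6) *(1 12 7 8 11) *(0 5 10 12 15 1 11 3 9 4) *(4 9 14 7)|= 30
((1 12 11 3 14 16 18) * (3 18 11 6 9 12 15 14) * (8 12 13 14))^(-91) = (1 16 9 8 18 14 6 15 11 13 12)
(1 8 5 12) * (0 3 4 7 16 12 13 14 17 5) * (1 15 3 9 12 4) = (0 9 12 15 3 1 8)(4 7 16)(5 13 14 17) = [9, 8, 2, 1, 7, 13, 6, 16, 0, 12, 10, 11, 15, 14, 17, 3, 4, 5]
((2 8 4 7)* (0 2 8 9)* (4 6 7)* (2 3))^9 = ((0 3 2 9)(6 7 8))^9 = (0 3 2 9)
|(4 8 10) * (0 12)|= 6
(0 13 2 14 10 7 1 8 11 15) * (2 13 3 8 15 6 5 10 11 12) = (0 3 8 12 2 14 11 6 5 10 7 1 15) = [3, 15, 14, 8, 4, 10, 5, 1, 12, 9, 7, 6, 2, 13, 11, 0]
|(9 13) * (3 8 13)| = |(3 8 13 9)| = 4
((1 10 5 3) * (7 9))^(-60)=((1 10 5 3)(7 9))^(-60)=(10)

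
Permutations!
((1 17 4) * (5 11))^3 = (17)(5 11)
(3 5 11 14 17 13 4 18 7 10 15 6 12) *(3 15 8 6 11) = (3 5)(4 18 7 10 8 6 12 15 11 14 17 13) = [0, 1, 2, 5, 18, 3, 12, 10, 6, 9, 8, 14, 15, 4, 17, 11, 16, 13, 7]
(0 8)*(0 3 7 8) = (3 7 8) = [0, 1, 2, 7, 4, 5, 6, 8, 3]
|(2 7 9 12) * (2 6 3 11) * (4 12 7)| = 6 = |(2 4 12 6 3 11)(7 9)|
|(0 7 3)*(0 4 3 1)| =|(0 7 1)(3 4)| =6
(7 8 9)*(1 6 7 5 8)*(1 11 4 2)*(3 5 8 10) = (1 6 7 11 4 2)(3 5 10)(8 9) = [0, 6, 1, 5, 2, 10, 7, 11, 9, 8, 3, 4]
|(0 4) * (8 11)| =|(0 4)(8 11)| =2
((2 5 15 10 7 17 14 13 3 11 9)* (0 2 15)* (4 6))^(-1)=(0 5 2)(3 13 14 17 7 10 15 9 11)(4 6)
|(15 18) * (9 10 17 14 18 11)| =7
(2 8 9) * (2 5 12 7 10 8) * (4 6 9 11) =(4 6 9 5 12 7 10 8 11) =[0, 1, 2, 3, 6, 12, 9, 10, 11, 5, 8, 4, 7]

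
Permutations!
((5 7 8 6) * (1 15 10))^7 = (1 15 10)(5 6 8 7)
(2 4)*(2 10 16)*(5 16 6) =[0, 1, 4, 3, 10, 16, 5, 7, 8, 9, 6, 11, 12, 13, 14, 15, 2] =(2 4 10 6 5 16)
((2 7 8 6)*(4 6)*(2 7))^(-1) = ((4 6 7 8))^(-1) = (4 8 7 6)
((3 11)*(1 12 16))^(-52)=((1 12 16)(3 11))^(-52)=(1 16 12)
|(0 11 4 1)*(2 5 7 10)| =4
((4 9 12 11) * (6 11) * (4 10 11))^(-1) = ((4 9 12 6)(10 11))^(-1) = (4 6 12 9)(10 11)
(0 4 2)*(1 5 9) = (0 4 2)(1 5 9) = [4, 5, 0, 3, 2, 9, 6, 7, 8, 1]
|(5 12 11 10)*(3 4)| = 4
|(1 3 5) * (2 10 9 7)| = |(1 3 5)(2 10 9 7)| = 12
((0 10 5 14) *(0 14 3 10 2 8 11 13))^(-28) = ((14)(0 2 8 11 13)(3 10 5))^(-28) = (14)(0 8 13 2 11)(3 5 10)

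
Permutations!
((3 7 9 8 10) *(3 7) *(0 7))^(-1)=(0 10 8 9 7)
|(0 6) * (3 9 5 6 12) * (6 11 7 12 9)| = |(0 9 5 11 7 12 3 6)| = 8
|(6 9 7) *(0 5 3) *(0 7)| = |(0 5 3 7 6 9)| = 6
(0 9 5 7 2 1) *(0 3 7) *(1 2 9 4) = (0 4 1 3 7 9 5) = [4, 3, 2, 7, 1, 0, 6, 9, 8, 5]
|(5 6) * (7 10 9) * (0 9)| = 4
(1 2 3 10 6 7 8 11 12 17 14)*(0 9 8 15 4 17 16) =(0 9 8 11 12 16)(1 2 3 10 6 7 15 4 17 14) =[9, 2, 3, 10, 17, 5, 7, 15, 11, 8, 6, 12, 16, 13, 1, 4, 0, 14]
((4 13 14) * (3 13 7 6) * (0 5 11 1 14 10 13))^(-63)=(14)(10 13)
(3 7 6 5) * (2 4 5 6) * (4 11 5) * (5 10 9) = (2 11 10 9 5 3 7) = [0, 1, 11, 7, 4, 3, 6, 2, 8, 5, 9, 10]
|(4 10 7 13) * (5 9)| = |(4 10 7 13)(5 9)| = 4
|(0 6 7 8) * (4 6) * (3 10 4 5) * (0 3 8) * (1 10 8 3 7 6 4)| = |(0 5 3 8 7)(1 10)| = 10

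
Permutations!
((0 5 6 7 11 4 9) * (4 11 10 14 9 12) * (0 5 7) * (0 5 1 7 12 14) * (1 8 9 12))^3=((0 1 7 10)(4 14 12)(5 6)(8 9))^3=(14)(0 10 7 1)(5 6)(8 9)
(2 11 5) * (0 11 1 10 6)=[11, 10, 1, 3, 4, 2, 0, 7, 8, 9, 6, 5]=(0 11 5 2 1 10 6)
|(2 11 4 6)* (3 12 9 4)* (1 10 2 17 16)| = |(1 10 2 11 3 12 9 4 6 17 16)| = 11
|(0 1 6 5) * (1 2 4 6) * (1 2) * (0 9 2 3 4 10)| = 9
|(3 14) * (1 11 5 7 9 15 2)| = 14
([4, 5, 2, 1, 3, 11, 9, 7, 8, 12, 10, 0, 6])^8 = (0 3 5)(1 11 4)(6 12 9)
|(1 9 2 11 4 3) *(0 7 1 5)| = 9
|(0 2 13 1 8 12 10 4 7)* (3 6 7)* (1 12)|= 18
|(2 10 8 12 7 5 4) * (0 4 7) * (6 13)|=6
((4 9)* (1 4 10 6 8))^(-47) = (1 4 9 10 6 8) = ((1 4 9 10 6 8))^(-47)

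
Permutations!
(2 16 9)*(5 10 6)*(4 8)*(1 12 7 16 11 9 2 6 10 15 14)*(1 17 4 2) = [0, 12, 11, 3, 8, 15, 5, 16, 2, 6, 10, 9, 7, 13, 17, 14, 1, 4] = (1 12 7 16)(2 11 9 6 5 15 14 17 4 8)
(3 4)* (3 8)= (3 4 8)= [0, 1, 2, 4, 8, 5, 6, 7, 3]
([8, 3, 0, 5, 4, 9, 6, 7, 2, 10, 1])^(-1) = [2, 10, 8, 1, 4, 3, 6, 7, 0, 5, 9]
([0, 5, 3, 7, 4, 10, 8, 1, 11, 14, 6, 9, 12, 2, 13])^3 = (1 6 9 2)(3 5 8 14)(7 10 11 13)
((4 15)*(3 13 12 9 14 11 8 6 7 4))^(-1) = ((3 13 12 9 14 11 8 6 7 4 15))^(-1) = (3 15 4 7 6 8 11 14 9 12 13)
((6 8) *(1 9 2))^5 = (1 2 9)(6 8)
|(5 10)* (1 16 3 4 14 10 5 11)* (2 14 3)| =6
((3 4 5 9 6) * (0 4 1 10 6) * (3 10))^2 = ((0 4 5 9)(1 3)(6 10))^2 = (10)(0 5)(4 9)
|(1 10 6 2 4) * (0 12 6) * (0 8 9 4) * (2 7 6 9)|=|(0 12 9 4 1 10 8 2)(6 7)|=8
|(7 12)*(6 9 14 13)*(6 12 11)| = 7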